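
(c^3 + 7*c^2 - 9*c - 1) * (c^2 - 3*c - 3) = c^5 + 4*c^4 - 33*c^3 + 5*c^2 + 30*c + 3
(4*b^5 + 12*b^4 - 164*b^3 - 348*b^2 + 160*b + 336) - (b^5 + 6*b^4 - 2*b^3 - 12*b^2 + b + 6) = 3*b^5 + 6*b^4 - 162*b^3 - 336*b^2 + 159*b + 330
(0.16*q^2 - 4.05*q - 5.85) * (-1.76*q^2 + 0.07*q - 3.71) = -0.2816*q^4 + 7.1392*q^3 + 9.4189*q^2 + 14.616*q + 21.7035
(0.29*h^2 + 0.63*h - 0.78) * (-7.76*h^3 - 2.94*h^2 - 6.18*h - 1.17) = -2.2504*h^5 - 5.7414*h^4 + 2.4084*h^3 - 1.9395*h^2 + 4.0833*h + 0.9126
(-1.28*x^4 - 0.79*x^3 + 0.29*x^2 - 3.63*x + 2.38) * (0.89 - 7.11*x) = 9.1008*x^5 + 4.4777*x^4 - 2.765*x^3 + 26.0674*x^2 - 20.1525*x + 2.1182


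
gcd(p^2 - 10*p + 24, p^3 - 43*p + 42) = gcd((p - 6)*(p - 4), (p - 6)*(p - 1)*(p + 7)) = p - 6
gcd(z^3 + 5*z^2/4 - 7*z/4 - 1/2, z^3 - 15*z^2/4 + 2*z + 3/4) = z^2 - 3*z/4 - 1/4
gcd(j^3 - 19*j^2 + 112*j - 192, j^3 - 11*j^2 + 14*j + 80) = j - 8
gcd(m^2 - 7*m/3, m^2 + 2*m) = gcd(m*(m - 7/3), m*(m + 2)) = m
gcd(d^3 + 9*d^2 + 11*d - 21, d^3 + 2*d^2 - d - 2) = d - 1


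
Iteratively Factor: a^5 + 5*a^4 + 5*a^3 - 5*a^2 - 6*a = (a - 1)*(a^4 + 6*a^3 + 11*a^2 + 6*a) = (a - 1)*(a + 2)*(a^3 + 4*a^2 + 3*a) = a*(a - 1)*(a + 2)*(a^2 + 4*a + 3) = a*(a - 1)*(a + 1)*(a + 2)*(a + 3)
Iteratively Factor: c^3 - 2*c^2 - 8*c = (c + 2)*(c^2 - 4*c) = c*(c + 2)*(c - 4)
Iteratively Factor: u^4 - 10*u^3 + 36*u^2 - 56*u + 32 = (u - 2)*(u^3 - 8*u^2 + 20*u - 16) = (u - 4)*(u - 2)*(u^2 - 4*u + 4) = (u - 4)*(u - 2)^2*(u - 2)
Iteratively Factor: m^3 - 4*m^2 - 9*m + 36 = (m - 3)*(m^2 - m - 12) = (m - 4)*(m - 3)*(m + 3)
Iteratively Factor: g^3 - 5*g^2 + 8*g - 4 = (g - 2)*(g^2 - 3*g + 2) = (g - 2)^2*(g - 1)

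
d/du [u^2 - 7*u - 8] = 2*u - 7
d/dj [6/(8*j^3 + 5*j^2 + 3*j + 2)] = 6*(-24*j^2 - 10*j - 3)/(8*j^3 + 5*j^2 + 3*j + 2)^2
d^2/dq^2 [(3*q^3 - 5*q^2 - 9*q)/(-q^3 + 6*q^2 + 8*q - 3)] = 2*(-13*q^6 - 45*q^5 + 12*q^4 - 195*q^3 + 324*q^2 + 405*q + 261)/(q^9 - 18*q^8 + 84*q^7 + 81*q^6 - 780*q^5 - 972*q^4 + 379*q^3 + 414*q^2 - 216*q + 27)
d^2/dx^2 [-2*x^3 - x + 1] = -12*x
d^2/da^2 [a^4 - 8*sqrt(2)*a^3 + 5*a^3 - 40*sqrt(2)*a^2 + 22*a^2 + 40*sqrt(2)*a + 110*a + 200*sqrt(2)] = 12*a^2 - 48*sqrt(2)*a + 30*a - 80*sqrt(2) + 44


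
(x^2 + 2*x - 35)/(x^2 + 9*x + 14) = (x - 5)/(x + 2)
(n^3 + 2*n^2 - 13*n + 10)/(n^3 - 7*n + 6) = (n + 5)/(n + 3)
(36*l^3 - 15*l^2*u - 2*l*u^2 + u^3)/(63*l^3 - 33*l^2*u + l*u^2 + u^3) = (4*l + u)/(7*l + u)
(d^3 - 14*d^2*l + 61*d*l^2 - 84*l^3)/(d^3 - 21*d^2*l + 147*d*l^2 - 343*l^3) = (d^2 - 7*d*l + 12*l^2)/(d^2 - 14*d*l + 49*l^2)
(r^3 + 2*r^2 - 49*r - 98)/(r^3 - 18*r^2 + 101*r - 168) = (r^2 + 9*r + 14)/(r^2 - 11*r + 24)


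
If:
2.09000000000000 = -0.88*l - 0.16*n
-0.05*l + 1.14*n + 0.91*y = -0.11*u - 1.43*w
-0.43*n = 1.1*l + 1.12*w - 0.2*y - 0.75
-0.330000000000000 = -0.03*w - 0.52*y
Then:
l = 4.70602766798419 - 15.5046113306983*y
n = 85.2753623188406*y - 38.945652173913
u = 262.757680560546 - 673.749790394059*y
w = 11.0 - 17.3333333333333*y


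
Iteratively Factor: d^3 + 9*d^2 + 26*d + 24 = (d + 3)*(d^2 + 6*d + 8) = (d + 2)*(d + 3)*(d + 4)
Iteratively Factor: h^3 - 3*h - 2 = (h + 1)*(h^2 - h - 2) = (h - 2)*(h + 1)*(h + 1)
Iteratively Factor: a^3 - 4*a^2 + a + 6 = (a - 3)*(a^2 - a - 2) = (a - 3)*(a - 2)*(a + 1)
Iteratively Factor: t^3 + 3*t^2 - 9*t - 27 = (t - 3)*(t^2 + 6*t + 9) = (t - 3)*(t + 3)*(t + 3)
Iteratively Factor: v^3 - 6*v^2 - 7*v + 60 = (v - 5)*(v^2 - v - 12) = (v - 5)*(v + 3)*(v - 4)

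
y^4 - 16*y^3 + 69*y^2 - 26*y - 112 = (y - 8)*(y - 7)*(y - 2)*(y + 1)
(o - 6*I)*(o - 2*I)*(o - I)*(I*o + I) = I*o^4 + 9*o^3 + I*o^3 + 9*o^2 - 20*I*o^2 - 12*o - 20*I*o - 12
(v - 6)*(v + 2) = v^2 - 4*v - 12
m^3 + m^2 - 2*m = m*(m - 1)*(m + 2)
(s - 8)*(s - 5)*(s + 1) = s^3 - 12*s^2 + 27*s + 40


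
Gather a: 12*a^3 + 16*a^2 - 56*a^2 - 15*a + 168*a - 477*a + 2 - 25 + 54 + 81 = 12*a^3 - 40*a^2 - 324*a + 112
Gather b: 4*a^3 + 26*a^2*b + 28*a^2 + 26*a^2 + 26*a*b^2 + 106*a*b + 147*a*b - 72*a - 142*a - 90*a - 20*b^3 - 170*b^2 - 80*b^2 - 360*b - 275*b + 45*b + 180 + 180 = 4*a^3 + 54*a^2 - 304*a - 20*b^3 + b^2*(26*a - 250) + b*(26*a^2 + 253*a - 590) + 360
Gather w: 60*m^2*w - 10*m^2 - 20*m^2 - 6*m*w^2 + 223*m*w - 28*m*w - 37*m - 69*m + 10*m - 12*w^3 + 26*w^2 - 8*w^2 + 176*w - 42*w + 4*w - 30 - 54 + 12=-30*m^2 - 96*m - 12*w^3 + w^2*(18 - 6*m) + w*(60*m^2 + 195*m + 138) - 72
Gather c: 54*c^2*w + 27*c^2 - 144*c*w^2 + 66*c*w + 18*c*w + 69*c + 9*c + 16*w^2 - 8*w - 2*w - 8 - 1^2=c^2*(54*w + 27) + c*(-144*w^2 + 84*w + 78) + 16*w^2 - 10*w - 9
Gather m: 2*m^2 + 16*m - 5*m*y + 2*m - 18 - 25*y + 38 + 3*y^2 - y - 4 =2*m^2 + m*(18 - 5*y) + 3*y^2 - 26*y + 16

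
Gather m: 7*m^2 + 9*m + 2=7*m^2 + 9*m + 2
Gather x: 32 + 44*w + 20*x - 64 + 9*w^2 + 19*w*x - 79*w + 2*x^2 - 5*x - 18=9*w^2 - 35*w + 2*x^2 + x*(19*w + 15) - 50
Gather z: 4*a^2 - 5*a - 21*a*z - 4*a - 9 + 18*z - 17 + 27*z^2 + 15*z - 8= 4*a^2 - 9*a + 27*z^2 + z*(33 - 21*a) - 34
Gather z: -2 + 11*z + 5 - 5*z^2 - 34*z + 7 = -5*z^2 - 23*z + 10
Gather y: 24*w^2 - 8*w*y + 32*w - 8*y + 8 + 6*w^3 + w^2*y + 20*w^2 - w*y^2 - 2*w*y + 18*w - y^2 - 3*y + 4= 6*w^3 + 44*w^2 + 50*w + y^2*(-w - 1) + y*(w^2 - 10*w - 11) + 12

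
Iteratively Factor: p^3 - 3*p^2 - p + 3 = (p + 1)*(p^2 - 4*p + 3) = (p - 3)*(p + 1)*(p - 1)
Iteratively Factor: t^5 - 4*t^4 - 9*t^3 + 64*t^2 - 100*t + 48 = (t - 3)*(t^4 - t^3 - 12*t^2 + 28*t - 16) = (t - 3)*(t - 2)*(t^3 + t^2 - 10*t + 8) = (t - 3)*(t - 2)*(t + 4)*(t^2 - 3*t + 2) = (t - 3)*(t - 2)*(t - 1)*(t + 4)*(t - 2)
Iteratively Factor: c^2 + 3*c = (c + 3)*(c)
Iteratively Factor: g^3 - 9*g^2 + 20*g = (g - 5)*(g^2 - 4*g) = (g - 5)*(g - 4)*(g)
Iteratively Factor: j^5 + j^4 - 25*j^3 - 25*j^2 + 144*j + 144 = (j + 4)*(j^4 - 3*j^3 - 13*j^2 + 27*j + 36) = (j + 3)*(j + 4)*(j^3 - 6*j^2 + 5*j + 12) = (j - 4)*(j + 3)*(j + 4)*(j^2 - 2*j - 3) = (j - 4)*(j - 3)*(j + 3)*(j + 4)*(j + 1)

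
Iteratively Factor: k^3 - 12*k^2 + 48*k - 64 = (k - 4)*(k^2 - 8*k + 16) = (k - 4)^2*(k - 4)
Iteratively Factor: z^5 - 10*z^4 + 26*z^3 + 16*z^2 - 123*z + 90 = (z - 1)*(z^4 - 9*z^3 + 17*z^2 + 33*z - 90) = (z - 3)*(z - 1)*(z^3 - 6*z^2 - z + 30) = (z - 3)*(z - 1)*(z + 2)*(z^2 - 8*z + 15) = (z - 3)^2*(z - 1)*(z + 2)*(z - 5)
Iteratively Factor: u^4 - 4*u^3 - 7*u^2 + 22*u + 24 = (u - 4)*(u^3 - 7*u - 6) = (u - 4)*(u + 2)*(u^2 - 2*u - 3) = (u - 4)*(u - 3)*(u + 2)*(u + 1)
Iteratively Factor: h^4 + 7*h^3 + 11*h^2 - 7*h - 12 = (h + 3)*(h^3 + 4*h^2 - h - 4) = (h + 3)*(h + 4)*(h^2 - 1) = (h + 1)*(h + 3)*(h + 4)*(h - 1)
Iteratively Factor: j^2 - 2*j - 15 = (j - 5)*(j + 3)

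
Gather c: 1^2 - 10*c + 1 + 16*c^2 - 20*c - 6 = 16*c^2 - 30*c - 4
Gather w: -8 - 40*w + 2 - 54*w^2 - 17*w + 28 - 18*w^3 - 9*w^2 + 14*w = -18*w^3 - 63*w^2 - 43*w + 22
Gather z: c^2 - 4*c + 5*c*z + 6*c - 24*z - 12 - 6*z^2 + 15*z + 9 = c^2 + 2*c - 6*z^2 + z*(5*c - 9) - 3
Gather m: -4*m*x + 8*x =-4*m*x + 8*x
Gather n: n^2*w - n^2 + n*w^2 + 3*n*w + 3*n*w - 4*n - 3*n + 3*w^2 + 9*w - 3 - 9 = n^2*(w - 1) + n*(w^2 + 6*w - 7) + 3*w^2 + 9*w - 12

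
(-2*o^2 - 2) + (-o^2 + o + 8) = -3*o^2 + o + 6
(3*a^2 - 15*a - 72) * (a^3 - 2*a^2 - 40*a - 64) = 3*a^5 - 21*a^4 - 162*a^3 + 552*a^2 + 3840*a + 4608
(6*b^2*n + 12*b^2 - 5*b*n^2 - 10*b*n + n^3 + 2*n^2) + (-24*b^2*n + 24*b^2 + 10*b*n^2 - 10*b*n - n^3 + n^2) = -18*b^2*n + 36*b^2 + 5*b*n^2 - 20*b*n + 3*n^2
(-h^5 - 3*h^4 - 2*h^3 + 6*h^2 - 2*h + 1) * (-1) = h^5 + 3*h^4 + 2*h^3 - 6*h^2 + 2*h - 1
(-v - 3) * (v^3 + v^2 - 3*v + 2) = -v^4 - 4*v^3 + 7*v - 6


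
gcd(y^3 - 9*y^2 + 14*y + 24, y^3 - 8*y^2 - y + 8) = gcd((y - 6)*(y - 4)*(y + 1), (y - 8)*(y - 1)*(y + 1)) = y + 1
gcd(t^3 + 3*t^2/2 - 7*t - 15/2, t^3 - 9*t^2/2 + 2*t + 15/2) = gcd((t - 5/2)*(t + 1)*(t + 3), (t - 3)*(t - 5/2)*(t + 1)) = t^2 - 3*t/2 - 5/2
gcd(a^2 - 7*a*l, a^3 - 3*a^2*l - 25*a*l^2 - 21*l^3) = a - 7*l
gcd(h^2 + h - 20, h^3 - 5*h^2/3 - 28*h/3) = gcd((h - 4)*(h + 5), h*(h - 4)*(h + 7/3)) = h - 4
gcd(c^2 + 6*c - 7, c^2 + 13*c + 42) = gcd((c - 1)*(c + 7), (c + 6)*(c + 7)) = c + 7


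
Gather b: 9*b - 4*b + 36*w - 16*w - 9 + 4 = 5*b + 20*w - 5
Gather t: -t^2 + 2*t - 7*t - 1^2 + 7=-t^2 - 5*t + 6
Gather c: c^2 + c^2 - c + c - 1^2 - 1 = 2*c^2 - 2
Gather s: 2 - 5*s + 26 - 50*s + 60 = 88 - 55*s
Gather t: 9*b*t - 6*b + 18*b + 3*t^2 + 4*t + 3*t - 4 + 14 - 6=12*b + 3*t^2 + t*(9*b + 7) + 4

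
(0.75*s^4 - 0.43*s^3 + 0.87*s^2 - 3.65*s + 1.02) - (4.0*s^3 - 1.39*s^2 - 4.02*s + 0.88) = 0.75*s^4 - 4.43*s^3 + 2.26*s^2 + 0.37*s + 0.14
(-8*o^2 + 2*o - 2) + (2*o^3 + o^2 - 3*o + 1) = 2*o^3 - 7*o^2 - o - 1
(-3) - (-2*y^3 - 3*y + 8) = 2*y^3 + 3*y - 11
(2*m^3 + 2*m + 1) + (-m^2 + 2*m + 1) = 2*m^3 - m^2 + 4*m + 2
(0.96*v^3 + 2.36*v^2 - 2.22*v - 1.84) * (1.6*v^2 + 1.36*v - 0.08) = 1.536*v^5 + 5.0816*v^4 - 0.4192*v^3 - 6.152*v^2 - 2.3248*v + 0.1472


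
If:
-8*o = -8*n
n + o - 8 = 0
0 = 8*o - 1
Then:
No Solution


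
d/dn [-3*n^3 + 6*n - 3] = 6 - 9*n^2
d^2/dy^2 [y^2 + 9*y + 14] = 2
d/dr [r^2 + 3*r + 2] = 2*r + 3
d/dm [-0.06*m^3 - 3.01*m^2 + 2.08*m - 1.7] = -0.18*m^2 - 6.02*m + 2.08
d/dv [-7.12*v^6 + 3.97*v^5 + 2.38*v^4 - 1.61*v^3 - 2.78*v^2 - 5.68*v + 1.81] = -42.72*v^5 + 19.85*v^4 + 9.52*v^3 - 4.83*v^2 - 5.56*v - 5.68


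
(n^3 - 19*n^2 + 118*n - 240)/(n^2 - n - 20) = (n^2 - 14*n + 48)/(n + 4)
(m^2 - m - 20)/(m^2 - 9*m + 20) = (m + 4)/(m - 4)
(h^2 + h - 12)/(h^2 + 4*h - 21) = (h + 4)/(h + 7)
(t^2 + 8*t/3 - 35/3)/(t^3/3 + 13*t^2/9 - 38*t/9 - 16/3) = 3*(3*t^2 + 8*t - 35)/(3*t^3 + 13*t^2 - 38*t - 48)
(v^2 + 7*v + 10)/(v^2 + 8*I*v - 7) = (v^2 + 7*v + 10)/(v^2 + 8*I*v - 7)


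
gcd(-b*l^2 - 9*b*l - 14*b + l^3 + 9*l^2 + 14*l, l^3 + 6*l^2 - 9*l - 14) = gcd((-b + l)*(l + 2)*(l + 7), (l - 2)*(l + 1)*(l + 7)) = l + 7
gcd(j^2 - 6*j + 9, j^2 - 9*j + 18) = j - 3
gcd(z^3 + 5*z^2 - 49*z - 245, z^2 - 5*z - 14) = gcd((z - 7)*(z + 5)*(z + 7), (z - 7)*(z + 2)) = z - 7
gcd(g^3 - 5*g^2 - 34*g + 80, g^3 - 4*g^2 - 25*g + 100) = g + 5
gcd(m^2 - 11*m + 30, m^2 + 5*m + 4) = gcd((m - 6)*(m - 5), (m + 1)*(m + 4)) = 1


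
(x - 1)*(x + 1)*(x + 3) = x^3 + 3*x^2 - x - 3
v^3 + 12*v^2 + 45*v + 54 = (v + 3)^2*(v + 6)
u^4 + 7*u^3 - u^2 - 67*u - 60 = (u - 3)*(u + 1)*(u + 4)*(u + 5)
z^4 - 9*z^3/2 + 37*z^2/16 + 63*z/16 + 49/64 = (z - 7/2)*(z - 7/4)*(z + 1/4)*(z + 1/2)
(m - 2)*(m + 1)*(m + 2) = m^3 + m^2 - 4*m - 4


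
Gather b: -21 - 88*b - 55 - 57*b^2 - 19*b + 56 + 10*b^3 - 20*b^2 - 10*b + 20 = 10*b^3 - 77*b^2 - 117*b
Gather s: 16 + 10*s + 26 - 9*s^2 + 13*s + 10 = -9*s^2 + 23*s + 52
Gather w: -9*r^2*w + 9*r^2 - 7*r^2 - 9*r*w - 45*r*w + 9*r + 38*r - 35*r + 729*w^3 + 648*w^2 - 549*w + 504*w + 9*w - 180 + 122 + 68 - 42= 2*r^2 + 12*r + 729*w^3 + 648*w^2 + w*(-9*r^2 - 54*r - 36) - 32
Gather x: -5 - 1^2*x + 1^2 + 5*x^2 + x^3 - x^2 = x^3 + 4*x^2 - x - 4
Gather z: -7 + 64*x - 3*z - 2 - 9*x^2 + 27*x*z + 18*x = -9*x^2 + 82*x + z*(27*x - 3) - 9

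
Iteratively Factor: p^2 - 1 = (p + 1)*(p - 1)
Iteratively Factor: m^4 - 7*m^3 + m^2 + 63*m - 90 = (m - 3)*(m^3 - 4*m^2 - 11*m + 30) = (m - 5)*(m - 3)*(m^2 + m - 6) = (m - 5)*(m - 3)*(m + 3)*(m - 2)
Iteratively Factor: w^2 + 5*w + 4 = (w + 1)*(w + 4)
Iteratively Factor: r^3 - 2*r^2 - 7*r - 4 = (r + 1)*(r^2 - 3*r - 4) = (r - 4)*(r + 1)*(r + 1)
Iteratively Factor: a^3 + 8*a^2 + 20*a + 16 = (a + 2)*(a^2 + 6*a + 8) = (a + 2)*(a + 4)*(a + 2)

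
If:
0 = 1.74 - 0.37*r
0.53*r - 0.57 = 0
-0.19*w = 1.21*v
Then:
No Solution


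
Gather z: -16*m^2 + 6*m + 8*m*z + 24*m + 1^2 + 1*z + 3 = -16*m^2 + 30*m + z*(8*m + 1) + 4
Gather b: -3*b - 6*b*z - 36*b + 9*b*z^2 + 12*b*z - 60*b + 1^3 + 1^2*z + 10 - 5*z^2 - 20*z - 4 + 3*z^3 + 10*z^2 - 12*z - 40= b*(9*z^2 + 6*z - 99) + 3*z^3 + 5*z^2 - 31*z - 33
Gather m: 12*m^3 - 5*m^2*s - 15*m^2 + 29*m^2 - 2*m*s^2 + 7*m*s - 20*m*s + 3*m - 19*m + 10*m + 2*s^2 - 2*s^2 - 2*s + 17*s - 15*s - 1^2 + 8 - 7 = 12*m^3 + m^2*(14 - 5*s) + m*(-2*s^2 - 13*s - 6)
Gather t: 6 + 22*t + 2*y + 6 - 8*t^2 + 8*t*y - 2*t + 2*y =-8*t^2 + t*(8*y + 20) + 4*y + 12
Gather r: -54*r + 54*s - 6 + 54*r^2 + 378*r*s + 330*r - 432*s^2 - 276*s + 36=54*r^2 + r*(378*s + 276) - 432*s^2 - 222*s + 30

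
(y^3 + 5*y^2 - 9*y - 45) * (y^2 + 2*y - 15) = y^5 + 7*y^4 - 14*y^3 - 138*y^2 + 45*y + 675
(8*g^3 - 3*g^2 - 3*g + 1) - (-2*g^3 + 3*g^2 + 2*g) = 10*g^3 - 6*g^2 - 5*g + 1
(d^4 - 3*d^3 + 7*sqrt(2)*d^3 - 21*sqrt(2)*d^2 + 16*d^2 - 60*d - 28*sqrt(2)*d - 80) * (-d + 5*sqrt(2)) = -d^5 - 2*sqrt(2)*d^4 + 3*d^4 + 6*sqrt(2)*d^3 + 54*d^3 - 150*d^2 + 108*sqrt(2)*d^2 - 300*sqrt(2)*d - 200*d - 400*sqrt(2)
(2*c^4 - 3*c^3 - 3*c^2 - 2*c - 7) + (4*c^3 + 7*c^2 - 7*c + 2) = 2*c^4 + c^3 + 4*c^2 - 9*c - 5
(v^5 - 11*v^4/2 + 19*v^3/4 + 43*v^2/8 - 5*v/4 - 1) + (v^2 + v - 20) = v^5 - 11*v^4/2 + 19*v^3/4 + 51*v^2/8 - v/4 - 21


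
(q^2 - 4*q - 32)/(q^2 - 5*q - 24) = (q + 4)/(q + 3)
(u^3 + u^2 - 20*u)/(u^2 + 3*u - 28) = u*(u + 5)/(u + 7)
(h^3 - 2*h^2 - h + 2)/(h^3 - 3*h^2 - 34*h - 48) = (-h^3 + 2*h^2 + h - 2)/(-h^3 + 3*h^2 + 34*h + 48)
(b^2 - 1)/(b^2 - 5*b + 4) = (b + 1)/(b - 4)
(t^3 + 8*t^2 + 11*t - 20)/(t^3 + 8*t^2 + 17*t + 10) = (t^2 + 3*t - 4)/(t^2 + 3*t + 2)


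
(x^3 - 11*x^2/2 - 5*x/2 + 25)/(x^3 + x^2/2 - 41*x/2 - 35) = (2*x - 5)/(2*x + 7)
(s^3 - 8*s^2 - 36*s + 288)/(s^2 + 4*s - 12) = (s^2 - 14*s + 48)/(s - 2)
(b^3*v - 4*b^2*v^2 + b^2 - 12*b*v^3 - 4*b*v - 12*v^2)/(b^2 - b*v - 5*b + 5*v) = (b^3*v - 4*b^2*v^2 + b^2 - 12*b*v^3 - 4*b*v - 12*v^2)/(b^2 - b*v - 5*b + 5*v)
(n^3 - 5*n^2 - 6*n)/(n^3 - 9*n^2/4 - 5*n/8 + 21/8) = 8*n*(n - 6)/(8*n^2 - 26*n + 21)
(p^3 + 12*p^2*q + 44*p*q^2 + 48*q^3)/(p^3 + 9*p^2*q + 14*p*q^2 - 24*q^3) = (p + 2*q)/(p - q)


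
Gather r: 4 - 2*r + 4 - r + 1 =9 - 3*r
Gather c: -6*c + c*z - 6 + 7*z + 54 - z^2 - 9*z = c*(z - 6) - z^2 - 2*z + 48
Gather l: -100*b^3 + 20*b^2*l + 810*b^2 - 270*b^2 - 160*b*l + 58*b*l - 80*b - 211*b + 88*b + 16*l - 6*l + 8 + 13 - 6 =-100*b^3 + 540*b^2 - 203*b + l*(20*b^2 - 102*b + 10) + 15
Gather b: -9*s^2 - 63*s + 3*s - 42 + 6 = -9*s^2 - 60*s - 36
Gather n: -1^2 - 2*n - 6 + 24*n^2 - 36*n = 24*n^2 - 38*n - 7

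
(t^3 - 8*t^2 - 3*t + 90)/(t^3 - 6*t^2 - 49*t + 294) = (t^2 - 2*t - 15)/(t^2 - 49)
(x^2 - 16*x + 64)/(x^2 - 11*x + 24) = (x - 8)/(x - 3)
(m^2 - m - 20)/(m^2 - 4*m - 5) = (m + 4)/(m + 1)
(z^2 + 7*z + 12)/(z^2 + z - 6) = (z + 4)/(z - 2)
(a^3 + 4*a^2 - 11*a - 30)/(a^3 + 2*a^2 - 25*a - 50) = (a - 3)/(a - 5)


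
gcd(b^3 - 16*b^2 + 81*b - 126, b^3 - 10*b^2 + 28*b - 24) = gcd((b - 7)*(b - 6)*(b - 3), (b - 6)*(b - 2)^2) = b - 6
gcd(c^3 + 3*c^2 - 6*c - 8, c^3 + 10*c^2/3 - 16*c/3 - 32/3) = c^2 + 2*c - 8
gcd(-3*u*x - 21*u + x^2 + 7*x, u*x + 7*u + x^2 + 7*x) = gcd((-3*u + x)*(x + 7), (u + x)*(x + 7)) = x + 7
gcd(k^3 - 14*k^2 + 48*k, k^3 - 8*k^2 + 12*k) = k^2 - 6*k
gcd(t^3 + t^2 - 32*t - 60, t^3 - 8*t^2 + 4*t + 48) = t^2 - 4*t - 12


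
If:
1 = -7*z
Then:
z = -1/7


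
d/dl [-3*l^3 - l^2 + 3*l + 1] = -9*l^2 - 2*l + 3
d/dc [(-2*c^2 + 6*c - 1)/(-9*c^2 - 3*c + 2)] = (60*c^2 - 26*c + 9)/(81*c^4 + 54*c^3 - 27*c^2 - 12*c + 4)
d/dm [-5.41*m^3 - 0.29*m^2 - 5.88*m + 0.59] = -16.23*m^2 - 0.58*m - 5.88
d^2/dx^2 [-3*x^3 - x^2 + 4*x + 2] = -18*x - 2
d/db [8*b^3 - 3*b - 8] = 24*b^2 - 3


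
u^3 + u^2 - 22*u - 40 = (u - 5)*(u + 2)*(u + 4)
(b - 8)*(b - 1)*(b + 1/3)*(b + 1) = b^4 - 23*b^3/3 - 11*b^2/3 + 23*b/3 + 8/3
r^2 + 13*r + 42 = (r + 6)*(r + 7)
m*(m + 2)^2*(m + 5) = m^4 + 9*m^3 + 24*m^2 + 20*m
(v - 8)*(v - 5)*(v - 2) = v^3 - 15*v^2 + 66*v - 80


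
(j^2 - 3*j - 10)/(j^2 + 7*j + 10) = (j - 5)/(j + 5)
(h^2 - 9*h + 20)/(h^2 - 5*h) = (h - 4)/h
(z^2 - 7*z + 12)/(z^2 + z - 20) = (z - 3)/(z + 5)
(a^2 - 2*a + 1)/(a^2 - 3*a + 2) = (a - 1)/(a - 2)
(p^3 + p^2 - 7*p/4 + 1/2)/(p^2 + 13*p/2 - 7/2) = (p^2 + 3*p/2 - 1)/(p + 7)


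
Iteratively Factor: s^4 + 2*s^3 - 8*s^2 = (s + 4)*(s^3 - 2*s^2) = s*(s + 4)*(s^2 - 2*s) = s^2*(s + 4)*(s - 2)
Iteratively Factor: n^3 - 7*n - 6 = (n + 2)*(n^2 - 2*n - 3) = (n + 1)*(n + 2)*(n - 3)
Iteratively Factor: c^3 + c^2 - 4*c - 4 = (c + 2)*(c^2 - c - 2) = (c - 2)*(c + 2)*(c + 1)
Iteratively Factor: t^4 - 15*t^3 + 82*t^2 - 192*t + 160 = (t - 4)*(t^3 - 11*t^2 + 38*t - 40) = (t - 5)*(t - 4)*(t^2 - 6*t + 8) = (t - 5)*(t - 4)^2*(t - 2)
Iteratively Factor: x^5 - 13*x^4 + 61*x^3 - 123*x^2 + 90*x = (x)*(x^4 - 13*x^3 + 61*x^2 - 123*x + 90) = x*(x - 3)*(x^3 - 10*x^2 + 31*x - 30) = x*(x - 3)*(x - 2)*(x^2 - 8*x + 15) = x*(x - 3)^2*(x - 2)*(x - 5)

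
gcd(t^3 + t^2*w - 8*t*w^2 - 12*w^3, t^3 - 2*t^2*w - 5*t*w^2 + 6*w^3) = t^2 - t*w - 6*w^2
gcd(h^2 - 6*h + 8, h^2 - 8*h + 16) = h - 4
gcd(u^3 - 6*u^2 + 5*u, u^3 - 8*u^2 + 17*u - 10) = u^2 - 6*u + 5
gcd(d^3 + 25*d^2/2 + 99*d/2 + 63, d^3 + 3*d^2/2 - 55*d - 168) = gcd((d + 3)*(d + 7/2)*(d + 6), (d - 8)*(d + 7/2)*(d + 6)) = d^2 + 19*d/2 + 21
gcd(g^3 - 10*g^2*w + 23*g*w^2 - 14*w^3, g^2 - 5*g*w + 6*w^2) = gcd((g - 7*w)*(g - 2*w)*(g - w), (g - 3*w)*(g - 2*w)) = -g + 2*w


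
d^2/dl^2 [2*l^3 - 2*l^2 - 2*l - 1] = 12*l - 4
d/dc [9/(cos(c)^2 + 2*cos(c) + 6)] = 18*(cos(c) + 1)*sin(c)/(cos(c)^2 + 2*cos(c) + 6)^2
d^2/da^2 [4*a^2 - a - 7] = 8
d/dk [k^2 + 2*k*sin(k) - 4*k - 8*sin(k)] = 2*k*cos(k) + 2*k + 2*sin(k) - 8*cos(k) - 4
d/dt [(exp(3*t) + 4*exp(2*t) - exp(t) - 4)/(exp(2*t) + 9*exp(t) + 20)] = (exp(2*t) + 10*exp(t) + 1)*exp(t)/(exp(2*t) + 10*exp(t) + 25)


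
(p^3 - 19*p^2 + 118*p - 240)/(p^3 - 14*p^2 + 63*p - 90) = (p - 8)/(p - 3)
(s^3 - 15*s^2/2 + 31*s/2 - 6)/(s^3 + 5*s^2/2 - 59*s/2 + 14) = (s - 3)/(s + 7)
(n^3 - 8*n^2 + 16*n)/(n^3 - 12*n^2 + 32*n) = (n - 4)/(n - 8)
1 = 1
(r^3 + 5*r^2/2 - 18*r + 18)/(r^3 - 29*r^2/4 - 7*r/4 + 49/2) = 2*(2*r^2 + 9*r - 18)/(4*r^2 - 21*r - 49)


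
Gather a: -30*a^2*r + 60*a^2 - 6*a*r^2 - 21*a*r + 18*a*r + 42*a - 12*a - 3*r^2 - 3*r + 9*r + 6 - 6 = a^2*(60 - 30*r) + a*(-6*r^2 - 3*r + 30) - 3*r^2 + 6*r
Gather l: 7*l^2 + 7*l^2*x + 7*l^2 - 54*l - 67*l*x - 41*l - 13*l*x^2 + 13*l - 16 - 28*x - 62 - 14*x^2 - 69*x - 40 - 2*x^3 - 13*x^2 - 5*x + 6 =l^2*(7*x + 14) + l*(-13*x^2 - 67*x - 82) - 2*x^3 - 27*x^2 - 102*x - 112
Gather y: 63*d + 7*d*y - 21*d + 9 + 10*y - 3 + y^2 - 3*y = 42*d + y^2 + y*(7*d + 7) + 6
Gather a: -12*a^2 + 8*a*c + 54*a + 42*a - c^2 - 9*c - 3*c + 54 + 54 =-12*a^2 + a*(8*c + 96) - c^2 - 12*c + 108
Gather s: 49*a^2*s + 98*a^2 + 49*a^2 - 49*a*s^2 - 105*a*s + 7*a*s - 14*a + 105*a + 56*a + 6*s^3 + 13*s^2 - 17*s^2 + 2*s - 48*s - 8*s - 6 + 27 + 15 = 147*a^2 + 147*a + 6*s^3 + s^2*(-49*a - 4) + s*(49*a^2 - 98*a - 54) + 36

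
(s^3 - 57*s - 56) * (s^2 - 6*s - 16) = s^5 - 6*s^4 - 73*s^3 + 286*s^2 + 1248*s + 896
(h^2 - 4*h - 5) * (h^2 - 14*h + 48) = h^4 - 18*h^3 + 99*h^2 - 122*h - 240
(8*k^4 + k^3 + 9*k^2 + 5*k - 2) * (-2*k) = -16*k^5 - 2*k^4 - 18*k^3 - 10*k^2 + 4*k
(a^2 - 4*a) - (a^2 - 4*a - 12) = 12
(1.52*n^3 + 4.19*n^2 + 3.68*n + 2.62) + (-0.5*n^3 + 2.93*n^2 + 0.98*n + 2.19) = 1.02*n^3 + 7.12*n^2 + 4.66*n + 4.81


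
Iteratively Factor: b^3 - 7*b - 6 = (b + 1)*(b^2 - b - 6) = (b + 1)*(b + 2)*(b - 3)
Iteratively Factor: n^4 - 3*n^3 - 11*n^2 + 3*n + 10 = (n + 2)*(n^3 - 5*n^2 - n + 5) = (n - 5)*(n + 2)*(n^2 - 1) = (n - 5)*(n + 1)*(n + 2)*(n - 1)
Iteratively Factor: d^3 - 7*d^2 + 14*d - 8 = (d - 1)*(d^2 - 6*d + 8) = (d - 4)*(d - 1)*(d - 2)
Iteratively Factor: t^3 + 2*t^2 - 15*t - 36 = (t - 4)*(t^2 + 6*t + 9) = (t - 4)*(t + 3)*(t + 3)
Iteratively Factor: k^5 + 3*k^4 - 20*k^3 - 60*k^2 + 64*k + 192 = (k + 3)*(k^4 - 20*k^2 + 64) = (k + 2)*(k + 3)*(k^3 - 2*k^2 - 16*k + 32) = (k - 4)*(k + 2)*(k + 3)*(k^2 + 2*k - 8) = (k - 4)*(k + 2)*(k + 3)*(k + 4)*(k - 2)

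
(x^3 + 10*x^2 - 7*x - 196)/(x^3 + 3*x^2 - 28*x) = (x + 7)/x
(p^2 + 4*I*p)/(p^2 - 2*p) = (p + 4*I)/(p - 2)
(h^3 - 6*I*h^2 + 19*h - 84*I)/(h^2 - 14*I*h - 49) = (h^2 + I*h + 12)/(h - 7*I)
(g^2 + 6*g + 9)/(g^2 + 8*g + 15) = (g + 3)/(g + 5)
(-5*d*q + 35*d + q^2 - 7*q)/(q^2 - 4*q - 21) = (-5*d + q)/(q + 3)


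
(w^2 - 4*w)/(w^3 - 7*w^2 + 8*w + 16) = w/(w^2 - 3*w - 4)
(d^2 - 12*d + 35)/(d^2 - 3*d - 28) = (d - 5)/(d + 4)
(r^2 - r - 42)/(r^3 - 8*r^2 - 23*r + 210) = (r + 6)/(r^2 - r - 30)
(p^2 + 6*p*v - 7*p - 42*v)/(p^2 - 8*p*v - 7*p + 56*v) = (p + 6*v)/(p - 8*v)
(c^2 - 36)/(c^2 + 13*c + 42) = (c - 6)/(c + 7)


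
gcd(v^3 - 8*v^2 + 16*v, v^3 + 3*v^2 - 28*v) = v^2 - 4*v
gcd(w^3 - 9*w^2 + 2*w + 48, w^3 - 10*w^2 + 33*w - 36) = w - 3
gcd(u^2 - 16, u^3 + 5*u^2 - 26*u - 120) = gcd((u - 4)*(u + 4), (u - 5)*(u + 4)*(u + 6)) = u + 4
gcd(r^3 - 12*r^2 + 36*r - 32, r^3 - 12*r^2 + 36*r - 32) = r^3 - 12*r^2 + 36*r - 32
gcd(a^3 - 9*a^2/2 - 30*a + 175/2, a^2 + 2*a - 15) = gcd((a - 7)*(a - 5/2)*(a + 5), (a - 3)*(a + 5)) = a + 5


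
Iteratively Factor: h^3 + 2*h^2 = (h)*(h^2 + 2*h) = h^2*(h + 2)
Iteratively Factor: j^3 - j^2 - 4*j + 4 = (j - 1)*(j^2 - 4) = (j - 1)*(j + 2)*(j - 2)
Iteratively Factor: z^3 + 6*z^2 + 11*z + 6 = (z + 1)*(z^2 + 5*z + 6) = (z + 1)*(z + 3)*(z + 2)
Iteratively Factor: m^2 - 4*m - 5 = (m + 1)*(m - 5)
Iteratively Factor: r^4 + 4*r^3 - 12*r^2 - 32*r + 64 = (r + 4)*(r^3 - 12*r + 16) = (r + 4)^2*(r^2 - 4*r + 4) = (r - 2)*(r + 4)^2*(r - 2)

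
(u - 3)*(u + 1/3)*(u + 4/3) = u^3 - 4*u^2/3 - 41*u/9 - 4/3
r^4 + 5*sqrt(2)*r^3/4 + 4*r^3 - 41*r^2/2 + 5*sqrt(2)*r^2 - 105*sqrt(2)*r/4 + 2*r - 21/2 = (r - 3)*(r + 7)*(sqrt(2)*r/2 + 1)*(sqrt(2)*r + 1/2)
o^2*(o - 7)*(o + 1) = o^4 - 6*o^3 - 7*o^2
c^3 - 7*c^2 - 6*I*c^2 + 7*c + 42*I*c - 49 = (c - 7)*(c - 7*I)*(c + I)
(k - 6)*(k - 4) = k^2 - 10*k + 24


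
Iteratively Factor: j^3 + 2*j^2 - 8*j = (j - 2)*(j^2 + 4*j) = j*(j - 2)*(j + 4)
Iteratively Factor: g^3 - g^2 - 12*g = (g)*(g^2 - g - 12) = g*(g + 3)*(g - 4)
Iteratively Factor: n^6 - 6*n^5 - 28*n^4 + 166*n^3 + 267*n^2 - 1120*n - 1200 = (n - 5)*(n^5 - n^4 - 33*n^3 + n^2 + 272*n + 240) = (n - 5)*(n + 3)*(n^4 - 4*n^3 - 21*n^2 + 64*n + 80) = (n - 5)*(n + 1)*(n + 3)*(n^3 - 5*n^2 - 16*n + 80) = (n - 5)*(n - 4)*(n + 1)*(n + 3)*(n^2 - n - 20) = (n - 5)*(n - 4)*(n + 1)*(n + 3)*(n + 4)*(n - 5)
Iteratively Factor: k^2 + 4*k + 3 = (k + 3)*(k + 1)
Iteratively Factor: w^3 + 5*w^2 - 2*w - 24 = (w - 2)*(w^2 + 7*w + 12) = (w - 2)*(w + 4)*(w + 3)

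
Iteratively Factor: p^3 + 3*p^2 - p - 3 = (p + 3)*(p^2 - 1) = (p + 1)*(p + 3)*(p - 1)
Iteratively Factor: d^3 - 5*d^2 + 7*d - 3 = (d - 1)*(d^2 - 4*d + 3) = (d - 1)^2*(d - 3)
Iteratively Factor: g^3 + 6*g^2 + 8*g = (g + 4)*(g^2 + 2*g) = (g + 2)*(g + 4)*(g)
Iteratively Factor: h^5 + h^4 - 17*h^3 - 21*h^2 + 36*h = (h - 4)*(h^4 + 5*h^3 + 3*h^2 - 9*h) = (h - 4)*(h + 3)*(h^3 + 2*h^2 - 3*h) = (h - 4)*(h + 3)^2*(h^2 - h) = h*(h - 4)*(h + 3)^2*(h - 1)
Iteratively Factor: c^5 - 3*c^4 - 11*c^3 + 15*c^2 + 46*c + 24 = (c + 1)*(c^4 - 4*c^3 - 7*c^2 + 22*c + 24) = (c - 3)*(c + 1)*(c^3 - c^2 - 10*c - 8) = (c - 3)*(c + 1)*(c + 2)*(c^2 - 3*c - 4) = (c - 3)*(c + 1)^2*(c + 2)*(c - 4)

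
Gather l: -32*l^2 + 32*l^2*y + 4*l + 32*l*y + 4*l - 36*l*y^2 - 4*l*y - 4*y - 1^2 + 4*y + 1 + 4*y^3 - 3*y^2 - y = l^2*(32*y - 32) + l*(-36*y^2 + 28*y + 8) + 4*y^3 - 3*y^2 - y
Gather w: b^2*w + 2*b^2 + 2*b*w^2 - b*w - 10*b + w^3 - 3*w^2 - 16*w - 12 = 2*b^2 - 10*b + w^3 + w^2*(2*b - 3) + w*(b^2 - b - 16) - 12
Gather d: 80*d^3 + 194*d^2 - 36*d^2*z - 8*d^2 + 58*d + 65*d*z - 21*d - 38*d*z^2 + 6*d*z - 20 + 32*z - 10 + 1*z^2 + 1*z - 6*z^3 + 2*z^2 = 80*d^3 + d^2*(186 - 36*z) + d*(-38*z^2 + 71*z + 37) - 6*z^3 + 3*z^2 + 33*z - 30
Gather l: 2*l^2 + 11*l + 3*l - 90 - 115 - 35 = 2*l^2 + 14*l - 240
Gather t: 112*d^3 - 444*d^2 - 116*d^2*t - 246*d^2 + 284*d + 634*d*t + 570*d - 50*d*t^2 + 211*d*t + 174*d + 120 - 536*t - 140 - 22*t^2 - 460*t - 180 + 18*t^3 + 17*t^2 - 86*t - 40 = 112*d^3 - 690*d^2 + 1028*d + 18*t^3 + t^2*(-50*d - 5) + t*(-116*d^2 + 845*d - 1082) - 240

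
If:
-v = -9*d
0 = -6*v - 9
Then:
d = -1/6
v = -3/2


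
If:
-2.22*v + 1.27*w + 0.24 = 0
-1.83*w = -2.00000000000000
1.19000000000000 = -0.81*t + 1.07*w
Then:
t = -0.03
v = 0.73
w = 1.09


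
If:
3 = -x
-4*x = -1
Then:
No Solution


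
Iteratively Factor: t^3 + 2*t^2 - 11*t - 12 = (t + 4)*(t^2 - 2*t - 3) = (t + 1)*(t + 4)*(t - 3)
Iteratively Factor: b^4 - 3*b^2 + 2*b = (b + 2)*(b^3 - 2*b^2 + b) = (b - 1)*(b + 2)*(b^2 - b) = (b - 1)^2*(b + 2)*(b)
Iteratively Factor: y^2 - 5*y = (y)*(y - 5)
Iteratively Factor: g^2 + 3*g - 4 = (g - 1)*(g + 4)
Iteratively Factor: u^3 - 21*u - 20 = (u + 4)*(u^2 - 4*u - 5) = (u + 1)*(u + 4)*(u - 5)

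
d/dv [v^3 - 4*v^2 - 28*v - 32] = 3*v^2 - 8*v - 28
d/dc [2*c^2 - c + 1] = 4*c - 1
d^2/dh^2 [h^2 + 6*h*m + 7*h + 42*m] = 2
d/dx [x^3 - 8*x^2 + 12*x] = 3*x^2 - 16*x + 12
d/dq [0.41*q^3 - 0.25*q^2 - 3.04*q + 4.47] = 1.23*q^2 - 0.5*q - 3.04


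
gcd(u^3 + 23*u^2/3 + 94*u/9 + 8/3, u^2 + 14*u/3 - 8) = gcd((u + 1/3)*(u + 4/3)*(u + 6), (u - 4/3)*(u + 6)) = u + 6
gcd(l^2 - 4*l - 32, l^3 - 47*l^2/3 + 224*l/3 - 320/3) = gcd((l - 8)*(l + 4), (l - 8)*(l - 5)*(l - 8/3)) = l - 8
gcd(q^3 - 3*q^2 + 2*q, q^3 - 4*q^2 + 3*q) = q^2 - q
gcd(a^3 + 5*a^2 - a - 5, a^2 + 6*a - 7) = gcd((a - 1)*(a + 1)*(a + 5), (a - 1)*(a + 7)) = a - 1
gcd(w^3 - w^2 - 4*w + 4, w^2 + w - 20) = 1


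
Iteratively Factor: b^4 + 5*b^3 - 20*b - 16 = (b - 2)*(b^3 + 7*b^2 + 14*b + 8) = (b - 2)*(b + 1)*(b^2 + 6*b + 8) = (b - 2)*(b + 1)*(b + 2)*(b + 4)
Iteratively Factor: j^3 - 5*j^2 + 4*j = (j)*(j^2 - 5*j + 4) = j*(j - 4)*(j - 1)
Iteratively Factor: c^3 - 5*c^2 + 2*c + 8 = (c - 2)*(c^2 - 3*c - 4) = (c - 4)*(c - 2)*(c + 1)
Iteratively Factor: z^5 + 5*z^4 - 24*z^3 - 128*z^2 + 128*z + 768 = (z - 4)*(z^4 + 9*z^3 + 12*z^2 - 80*z - 192) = (z - 4)*(z + 4)*(z^3 + 5*z^2 - 8*z - 48) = (z - 4)*(z + 4)^2*(z^2 + z - 12) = (z - 4)*(z + 4)^3*(z - 3)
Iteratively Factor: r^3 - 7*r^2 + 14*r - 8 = (r - 4)*(r^2 - 3*r + 2) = (r - 4)*(r - 1)*(r - 2)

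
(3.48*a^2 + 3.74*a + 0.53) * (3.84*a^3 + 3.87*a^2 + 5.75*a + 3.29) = 13.3632*a^5 + 27.8292*a^4 + 36.519*a^3 + 35.0053*a^2 + 15.3521*a + 1.7437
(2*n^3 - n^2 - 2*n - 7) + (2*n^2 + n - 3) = 2*n^3 + n^2 - n - 10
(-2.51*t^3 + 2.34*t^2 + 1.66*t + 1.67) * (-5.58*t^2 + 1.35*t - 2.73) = 14.0058*t^5 - 16.4457*t^4 + 0.748499999999998*t^3 - 13.4658*t^2 - 2.2773*t - 4.5591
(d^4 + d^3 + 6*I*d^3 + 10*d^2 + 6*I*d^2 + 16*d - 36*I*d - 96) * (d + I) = d^5 + d^4 + 7*I*d^4 + 4*d^3 + 7*I*d^3 + 10*d^2 - 26*I*d^2 - 60*d + 16*I*d - 96*I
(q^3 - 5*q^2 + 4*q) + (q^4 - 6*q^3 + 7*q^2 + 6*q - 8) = q^4 - 5*q^3 + 2*q^2 + 10*q - 8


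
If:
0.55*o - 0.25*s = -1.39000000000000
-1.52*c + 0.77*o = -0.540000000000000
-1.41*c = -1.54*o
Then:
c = 0.66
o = 0.61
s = 6.89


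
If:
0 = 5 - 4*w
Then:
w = 5/4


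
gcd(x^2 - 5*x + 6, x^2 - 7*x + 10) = x - 2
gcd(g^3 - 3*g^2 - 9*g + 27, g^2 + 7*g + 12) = g + 3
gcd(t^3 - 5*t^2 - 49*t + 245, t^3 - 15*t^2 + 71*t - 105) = t^2 - 12*t + 35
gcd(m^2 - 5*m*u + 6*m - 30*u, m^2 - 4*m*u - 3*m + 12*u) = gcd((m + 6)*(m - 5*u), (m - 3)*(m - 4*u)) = 1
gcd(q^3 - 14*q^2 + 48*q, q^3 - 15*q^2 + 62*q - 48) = q^2 - 14*q + 48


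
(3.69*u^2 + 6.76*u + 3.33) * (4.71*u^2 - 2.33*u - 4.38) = 17.3799*u^4 + 23.2419*u^3 - 16.2287*u^2 - 37.3677*u - 14.5854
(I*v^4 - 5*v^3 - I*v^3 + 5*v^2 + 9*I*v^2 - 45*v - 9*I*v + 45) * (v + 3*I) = I*v^5 - 8*v^4 - I*v^4 + 8*v^3 - 6*I*v^3 - 72*v^2 + 6*I*v^2 + 72*v - 135*I*v + 135*I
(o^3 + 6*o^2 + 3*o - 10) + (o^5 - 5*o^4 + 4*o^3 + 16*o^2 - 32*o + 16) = o^5 - 5*o^4 + 5*o^3 + 22*o^2 - 29*o + 6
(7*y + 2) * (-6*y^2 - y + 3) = -42*y^3 - 19*y^2 + 19*y + 6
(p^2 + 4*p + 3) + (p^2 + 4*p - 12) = 2*p^2 + 8*p - 9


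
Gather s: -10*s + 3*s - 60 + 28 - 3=-7*s - 35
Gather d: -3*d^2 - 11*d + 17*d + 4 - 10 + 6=-3*d^2 + 6*d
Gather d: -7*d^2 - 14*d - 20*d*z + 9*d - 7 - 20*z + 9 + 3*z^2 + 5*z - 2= -7*d^2 + d*(-20*z - 5) + 3*z^2 - 15*z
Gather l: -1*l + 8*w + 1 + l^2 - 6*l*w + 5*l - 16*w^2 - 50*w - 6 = l^2 + l*(4 - 6*w) - 16*w^2 - 42*w - 5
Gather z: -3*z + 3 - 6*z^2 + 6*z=-6*z^2 + 3*z + 3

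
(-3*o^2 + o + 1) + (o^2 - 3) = -2*o^2 + o - 2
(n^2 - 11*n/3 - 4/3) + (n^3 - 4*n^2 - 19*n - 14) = n^3 - 3*n^2 - 68*n/3 - 46/3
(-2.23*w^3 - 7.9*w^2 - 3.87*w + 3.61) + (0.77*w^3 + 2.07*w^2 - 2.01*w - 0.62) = -1.46*w^3 - 5.83*w^2 - 5.88*w + 2.99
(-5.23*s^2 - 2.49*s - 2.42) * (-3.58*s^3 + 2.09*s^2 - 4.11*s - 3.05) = 18.7234*s^5 - 2.0165*s^4 + 24.9548*s^3 + 21.1276*s^2 + 17.5407*s + 7.381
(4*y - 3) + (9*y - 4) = 13*y - 7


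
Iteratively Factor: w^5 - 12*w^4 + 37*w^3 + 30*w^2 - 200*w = (w - 4)*(w^4 - 8*w^3 + 5*w^2 + 50*w) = w*(w - 4)*(w^3 - 8*w^2 + 5*w + 50) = w*(w - 4)*(w + 2)*(w^2 - 10*w + 25) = w*(w - 5)*(w - 4)*(w + 2)*(w - 5)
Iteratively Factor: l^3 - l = (l)*(l^2 - 1) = l*(l + 1)*(l - 1)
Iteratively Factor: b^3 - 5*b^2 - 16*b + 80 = (b - 4)*(b^2 - b - 20) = (b - 5)*(b - 4)*(b + 4)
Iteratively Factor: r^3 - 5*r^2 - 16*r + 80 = (r - 5)*(r^2 - 16) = (r - 5)*(r + 4)*(r - 4)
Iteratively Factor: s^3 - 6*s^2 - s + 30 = (s + 2)*(s^2 - 8*s + 15) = (s - 3)*(s + 2)*(s - 5)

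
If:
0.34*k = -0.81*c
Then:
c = -0.419753086419753*k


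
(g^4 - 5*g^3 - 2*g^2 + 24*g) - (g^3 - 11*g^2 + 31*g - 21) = g^4 - 6*g^3 + 9*g^2 - 7*g + 21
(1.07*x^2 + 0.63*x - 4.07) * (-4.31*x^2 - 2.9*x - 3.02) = -4.6117*x^4 - 5.8183*x^3 + 12.4833*x^2 + 9.9004*x + 12.2914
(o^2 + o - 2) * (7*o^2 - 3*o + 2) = 7*o^4 + 4*o^3 - 15*o^2 + 8*o - 4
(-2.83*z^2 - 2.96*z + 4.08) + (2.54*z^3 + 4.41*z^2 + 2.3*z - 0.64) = 2.54*z^3 + 1.58*z^2 - 0.66*z + 3.44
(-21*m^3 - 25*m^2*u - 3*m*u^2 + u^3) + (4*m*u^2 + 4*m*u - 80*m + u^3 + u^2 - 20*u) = -21*m^3 - 25*m^2*u + m*u^2 + 4*m*u - 80*m + 2*u^3 + u^2 - 20*u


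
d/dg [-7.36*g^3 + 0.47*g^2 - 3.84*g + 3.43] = -22.08*g^2 + 0.94*g - 3.84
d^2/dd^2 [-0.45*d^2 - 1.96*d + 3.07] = -0.900000000000000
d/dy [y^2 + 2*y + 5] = 2*y + 2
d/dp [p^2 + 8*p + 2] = 2*p + 8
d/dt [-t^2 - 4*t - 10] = -2*t - 4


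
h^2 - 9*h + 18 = (h - 6)*(h - 3)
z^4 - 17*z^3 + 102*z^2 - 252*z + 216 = (z - 6)^2*(z - 3)*(z - 2)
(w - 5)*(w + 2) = w^2 - 3*w - 10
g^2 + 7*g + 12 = (g + 3)*(g + 4)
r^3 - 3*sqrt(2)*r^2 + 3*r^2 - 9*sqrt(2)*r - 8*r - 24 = (r + 3)*(r - 4*sqrt(2))*(r + sqrt(2))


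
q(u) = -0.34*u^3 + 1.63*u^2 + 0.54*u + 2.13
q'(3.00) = 1.14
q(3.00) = 9.24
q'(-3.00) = -18.42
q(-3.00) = 24.36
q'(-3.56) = -23.99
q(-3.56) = 36.21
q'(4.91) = -8.04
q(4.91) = 3.83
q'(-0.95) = -3.48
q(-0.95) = 3.38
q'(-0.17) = -0.04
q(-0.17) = 2.09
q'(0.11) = 0.89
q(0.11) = 2.21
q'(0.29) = 1.40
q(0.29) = 2.42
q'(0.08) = 0.79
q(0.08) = 2.18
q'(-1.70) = -7.95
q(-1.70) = 7.59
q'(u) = -1.02*u^2 + 3.26*u + 0.54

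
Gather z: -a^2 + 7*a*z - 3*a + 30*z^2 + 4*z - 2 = -a^2 - 3*a + 30*z^2 + z*(7*a + 4) - 2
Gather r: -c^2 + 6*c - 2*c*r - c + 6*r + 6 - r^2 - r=-c^2 + 5*c - r^2 + r*(5 - 2*c) + 6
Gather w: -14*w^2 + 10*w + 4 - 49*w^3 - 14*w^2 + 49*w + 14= -49*w^3 - 28*w^2 + 59*w + 18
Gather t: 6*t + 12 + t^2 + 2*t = t^2 + 8*t + 12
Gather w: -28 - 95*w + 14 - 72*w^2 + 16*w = -72*w^2 - 79*w - 14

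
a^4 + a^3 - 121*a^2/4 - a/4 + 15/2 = (a - 5)*(a - 1/2)*(a + 1/2)*(a + 6)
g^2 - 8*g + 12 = (g - 6)*(g - 2)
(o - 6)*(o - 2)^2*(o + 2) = o^4 - 8*o^3 + 8*o^2 + 32*o - 48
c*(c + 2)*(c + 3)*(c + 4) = c^4 + 9*c^3 + 26*c^2 + 24*c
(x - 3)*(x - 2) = x^2 - 5*x + 6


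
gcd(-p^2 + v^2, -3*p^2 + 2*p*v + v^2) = p - v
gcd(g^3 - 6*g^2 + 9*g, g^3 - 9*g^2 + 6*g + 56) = 1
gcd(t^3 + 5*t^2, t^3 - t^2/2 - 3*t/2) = t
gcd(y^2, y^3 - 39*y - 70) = 1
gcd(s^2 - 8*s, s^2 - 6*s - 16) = s - 8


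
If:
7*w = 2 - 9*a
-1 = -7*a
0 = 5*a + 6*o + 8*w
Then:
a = 1/7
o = -25/98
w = 5/49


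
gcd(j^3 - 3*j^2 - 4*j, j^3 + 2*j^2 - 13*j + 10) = 1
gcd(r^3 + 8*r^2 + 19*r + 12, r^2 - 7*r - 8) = r + 1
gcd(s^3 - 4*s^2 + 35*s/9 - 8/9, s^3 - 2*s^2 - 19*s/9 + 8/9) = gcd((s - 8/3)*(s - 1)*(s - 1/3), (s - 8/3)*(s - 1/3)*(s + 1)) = s^2 - 3*s + 8/9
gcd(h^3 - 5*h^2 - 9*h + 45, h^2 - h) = 1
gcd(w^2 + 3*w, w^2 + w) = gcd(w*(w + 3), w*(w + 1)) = w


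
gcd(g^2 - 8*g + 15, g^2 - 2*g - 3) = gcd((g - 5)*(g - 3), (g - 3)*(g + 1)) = g - 3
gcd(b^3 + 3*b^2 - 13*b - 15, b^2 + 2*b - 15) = b^2 + 2*b - 15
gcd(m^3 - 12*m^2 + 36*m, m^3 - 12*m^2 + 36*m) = m^3 - 12*m^2 + 36*m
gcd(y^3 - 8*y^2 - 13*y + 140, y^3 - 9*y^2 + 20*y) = y - 5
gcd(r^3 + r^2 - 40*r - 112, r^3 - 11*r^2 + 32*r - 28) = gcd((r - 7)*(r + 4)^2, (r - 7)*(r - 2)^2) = r - 7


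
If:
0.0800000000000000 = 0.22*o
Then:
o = 0.36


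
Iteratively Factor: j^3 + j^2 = (j)*(j^2 + j) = j^2*(j + 1)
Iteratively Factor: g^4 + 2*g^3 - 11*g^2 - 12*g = (g + 1)*(g^3 + g^2 - 12*g) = g*(g + 1)*(g^2 + g - 12) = g*(g - 3)*(g + 1)*(g + 4)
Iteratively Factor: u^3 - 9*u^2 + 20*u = (u - 4)*(u^2 - 5*u) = (u - 5)*(u - 4)*(u)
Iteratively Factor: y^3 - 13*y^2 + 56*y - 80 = (y - 4)*(y^2 - 9*y + 20) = (y - 5)*(y - 4)*(y - 4)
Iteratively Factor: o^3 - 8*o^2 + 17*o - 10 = (o - 1)*(o^2 - 7*o + 10) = (o - 2)*(o - 1)*(o - 5)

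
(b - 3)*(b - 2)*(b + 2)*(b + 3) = b^4 - 13*b^2 + 36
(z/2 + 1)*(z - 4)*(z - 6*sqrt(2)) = z^3/2 - 3*sqrt(2)*z^2 - z^2 - 4*z + 6*sqrt(2)*z + 24*sqrt(2)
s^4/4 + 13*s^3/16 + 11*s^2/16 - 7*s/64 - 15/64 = (s/4 + 1/4)*(s - 1/2)*(s + 5/4)*(s + 3/2)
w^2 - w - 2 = (w - 2)*(w + 1)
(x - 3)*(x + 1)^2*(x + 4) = x^4 + 3*x^3 - 9*x^2 - 23*x - 12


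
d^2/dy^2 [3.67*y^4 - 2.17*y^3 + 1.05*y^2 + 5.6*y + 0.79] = 44.04*y^2 - 13.02*y + 2.1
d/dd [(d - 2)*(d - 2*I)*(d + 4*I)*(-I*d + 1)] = -4*I*d^3 + d^2*(9 + 6*I) + 12*d*(-1 - I) + 8 + 12*I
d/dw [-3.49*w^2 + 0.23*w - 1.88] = 0.23 - 6.98*w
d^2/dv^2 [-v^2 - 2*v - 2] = -2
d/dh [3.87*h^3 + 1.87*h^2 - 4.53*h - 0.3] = 11.61*h^2 + 3.74*h - 4.53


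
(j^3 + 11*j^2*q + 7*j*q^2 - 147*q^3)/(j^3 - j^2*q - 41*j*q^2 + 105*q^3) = (-j - 7*q)/(-j + 5*q)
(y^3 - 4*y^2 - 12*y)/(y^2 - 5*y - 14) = y*(y - 6)/(y - 7)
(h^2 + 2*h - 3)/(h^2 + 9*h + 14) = (h^2 + 2*h - 3)/(h^2 + 9*h + 14)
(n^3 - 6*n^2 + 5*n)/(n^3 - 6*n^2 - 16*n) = (-n^2 + 6*n - 5)/(-n^2 + 6*n + 16)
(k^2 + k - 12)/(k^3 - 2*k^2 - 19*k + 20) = (k - 3)/(k^2 - 6*k + 5)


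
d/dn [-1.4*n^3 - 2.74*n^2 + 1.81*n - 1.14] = -4.2*n^2 - 5.48*n + 1.81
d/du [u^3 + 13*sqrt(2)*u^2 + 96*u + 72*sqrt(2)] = 3*u^2 + 26*sqrt(2)*u + 96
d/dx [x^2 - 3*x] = 2*x - 3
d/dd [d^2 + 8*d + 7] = 2*d + 8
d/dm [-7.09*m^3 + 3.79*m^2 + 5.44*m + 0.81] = -21.27*m^2 + 7.58*m + 5.44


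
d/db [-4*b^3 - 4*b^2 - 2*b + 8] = -12*b^2 - 8*b - 2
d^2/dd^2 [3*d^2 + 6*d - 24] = 6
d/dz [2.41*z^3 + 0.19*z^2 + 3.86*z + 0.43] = 7.23*z^2 + 0.38*z + 3.86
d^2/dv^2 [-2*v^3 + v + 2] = -12*v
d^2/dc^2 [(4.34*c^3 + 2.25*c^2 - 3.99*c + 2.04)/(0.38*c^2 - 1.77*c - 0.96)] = (8.88178419700125e-16*c^5 + 32.234424*c^3 + 50.939424*c^2 + 7.032528*c + 31.977432)/(0.054872*c^6 - 0.766764*c^5 + 3.155634*c^4 - 1.671057*c^3 - 7.972128*c^2 - 4.893696*c - 0.884736)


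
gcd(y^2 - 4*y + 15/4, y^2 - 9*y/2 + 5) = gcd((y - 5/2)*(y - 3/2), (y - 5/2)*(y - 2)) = y - 5/2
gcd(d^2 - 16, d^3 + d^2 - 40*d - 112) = d + 4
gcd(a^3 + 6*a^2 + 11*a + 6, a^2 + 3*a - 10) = 1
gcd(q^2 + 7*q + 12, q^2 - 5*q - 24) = q + 3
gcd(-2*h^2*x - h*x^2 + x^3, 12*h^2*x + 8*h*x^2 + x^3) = x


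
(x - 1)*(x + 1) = x^2 - 1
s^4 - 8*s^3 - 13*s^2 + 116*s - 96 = (s - 8)*(s - 3)*(s - 1)*(s + 4)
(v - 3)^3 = v^3 - 9*v^2 + 27*v - 27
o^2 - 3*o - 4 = (o - 4)*(o + 1)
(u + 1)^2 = u^2 + 2*u + 1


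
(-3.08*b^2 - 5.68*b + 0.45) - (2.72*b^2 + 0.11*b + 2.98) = -5.8*b^2 - 5.79*b - 2.53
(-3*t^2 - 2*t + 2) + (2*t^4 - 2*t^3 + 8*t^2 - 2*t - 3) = 2*t^4 - 2*t^3 + 5*t^2 - 4*t - 1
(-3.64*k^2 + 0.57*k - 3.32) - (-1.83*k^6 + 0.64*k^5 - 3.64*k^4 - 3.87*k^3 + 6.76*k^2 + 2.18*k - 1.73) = 1.83*k^6 - 0.64*k^5 + 3.64*k^4 + 3.87*k^3 - 10.4*k^2 - 1.61*k - 1.59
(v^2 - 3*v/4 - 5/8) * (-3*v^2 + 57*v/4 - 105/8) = -3*v^4 + 33*v^3/2 - 351*v^2/16 + 15*v/16 + 525/64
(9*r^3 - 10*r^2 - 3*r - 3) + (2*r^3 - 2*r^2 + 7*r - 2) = 11*r^3 - 12*r^2 + 4*r - 5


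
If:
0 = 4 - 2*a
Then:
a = 2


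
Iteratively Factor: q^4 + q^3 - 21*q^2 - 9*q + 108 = (q + 3)*(q^3 - 2*q^2 - 15*q + 36) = (q - 3)*(q + 3)*(q^2 + q - 12) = (q - 3)^2*(q + 3)*(q + 4)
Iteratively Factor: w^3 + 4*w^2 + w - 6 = (w + 3)*(w^2 + w - 2) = (w - 1)*(w + 3)*(w + 2)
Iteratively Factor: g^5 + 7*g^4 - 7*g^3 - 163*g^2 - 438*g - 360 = (g + 3)*(g^4 + 4*g^3 - 19*g^2 - 106*g - 120) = (g + 3)^2*(g^3 + g^2 - 22*g - 40) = (g - 5)*(g + 3)^2*(g^2 + 6*g + 8) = (g - 5)*(g + 3)^2*(g + 4)*(g + 2)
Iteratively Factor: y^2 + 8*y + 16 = (y + 4)*(y + 4)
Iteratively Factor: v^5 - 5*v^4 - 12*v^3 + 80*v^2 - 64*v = (v)*(v^4 - 5*v^3 - 12*v^2 + 80*v - 64) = v*(v - 4)*(v^3 - v^2 - 16*v + 16) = v*(v - 4)*(v + 4)*(v^2 - 5*v + 4) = v*(v - 4)^2*(v + 4)*(v - 1)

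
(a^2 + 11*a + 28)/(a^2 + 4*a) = (a + 7)/a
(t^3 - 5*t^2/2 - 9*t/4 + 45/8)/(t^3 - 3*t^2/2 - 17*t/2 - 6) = (t^2 - 4*t + 15/4)/(t^2 - 3*t - 4)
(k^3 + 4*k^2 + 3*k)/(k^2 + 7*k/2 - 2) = 2*k*(k^2 + 4*k + 3)/(2*k^2 + 7*k - 4)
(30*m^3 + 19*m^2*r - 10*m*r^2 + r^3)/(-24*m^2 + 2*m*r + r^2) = (30*m^3 + 19*m^2*r - 10*m*r^2 + r^3)/(-24*m^2 + 2*m*r + r^2)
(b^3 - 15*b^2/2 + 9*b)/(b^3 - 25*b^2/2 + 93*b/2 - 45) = b/(b - 5)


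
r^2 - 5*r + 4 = (r - 4)*(r - 1)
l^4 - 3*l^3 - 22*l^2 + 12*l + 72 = (l - 6)*(l - 2)*(l + 2)*(l + 3)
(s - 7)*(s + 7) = s^2 - 49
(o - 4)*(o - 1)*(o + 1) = o^3 - 4*o^2 - o + 4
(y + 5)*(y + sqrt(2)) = y^2 + sqrt(2)*y + 5*y + 5*sqrt(2)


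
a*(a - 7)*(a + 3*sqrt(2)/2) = a^3 - 7*a^2 + 3*sqrt(2)*a^2/2 - 21*sqrt(2)*a/2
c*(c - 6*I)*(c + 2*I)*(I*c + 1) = I*c^4 + 5*c^3 + 8*I*c^2 + 12*c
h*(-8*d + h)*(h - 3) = -8*d*h^2 + 24*d*h + h^3 - 3*h^2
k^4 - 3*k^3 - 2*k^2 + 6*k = k*(k - 3)*(k - sqrt(2))*(k + sqrt(2))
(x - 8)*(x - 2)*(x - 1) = x^3 - 11*x^2 + 26*x - 16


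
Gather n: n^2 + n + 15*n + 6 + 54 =n^2 + 16*n + 60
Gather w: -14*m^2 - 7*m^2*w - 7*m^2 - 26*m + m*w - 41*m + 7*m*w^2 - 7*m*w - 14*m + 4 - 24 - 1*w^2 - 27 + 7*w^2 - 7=-21*m^2 - 81*m + w^2*(7*m + 6) + w*(-7*m^2 - 6*m) - 54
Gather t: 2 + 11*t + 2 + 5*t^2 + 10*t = 5*t^2 + 21*t + 4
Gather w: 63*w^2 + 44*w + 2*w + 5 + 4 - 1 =63*w^2 + 46*w + 8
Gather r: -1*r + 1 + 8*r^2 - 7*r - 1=8*r^2 - 8*r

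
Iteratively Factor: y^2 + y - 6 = (y + 3)*(y - 2)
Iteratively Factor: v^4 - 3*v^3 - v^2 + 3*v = (v - 1)*(v^3 - 2*v^2 - 3*v) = v*(v - 1)*(v^2 - 2*v - 3) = v*(v - 3)*(v - 1)*(v + 1)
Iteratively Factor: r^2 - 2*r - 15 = (r - 5)*(r + 3)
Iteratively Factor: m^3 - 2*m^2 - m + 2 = (m - 2)*(m^2 - 1) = (m - 2)*(m + 1)*(m - 1)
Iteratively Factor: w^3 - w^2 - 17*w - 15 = (w - 5)*(w^2 + 4*w + 3) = (w - 5)*(w + 3)*(w + 1)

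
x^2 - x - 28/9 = (x - 7/3)*(x + 4/3)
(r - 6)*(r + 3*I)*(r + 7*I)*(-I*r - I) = -I*r^4 + 10*r^3 + 5*I*r^3 - 50*r^2 + 27*I*r^2 - 60*r - 105*I*r - 126*I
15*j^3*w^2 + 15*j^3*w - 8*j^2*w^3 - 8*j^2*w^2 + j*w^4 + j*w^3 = w*(-5*j + w)*(-3*j + w)*(j*w + j)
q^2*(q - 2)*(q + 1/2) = q^4 - 3*q^3/2 - q^2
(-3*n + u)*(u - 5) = -3*n*u + 15*n + u^2 - 5*u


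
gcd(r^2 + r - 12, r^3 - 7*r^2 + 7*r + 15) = r - 3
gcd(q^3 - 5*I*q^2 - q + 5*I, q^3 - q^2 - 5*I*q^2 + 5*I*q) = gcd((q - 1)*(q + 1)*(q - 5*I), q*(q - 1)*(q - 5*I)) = q^2 + q*(-1 - 5*I) + 5*I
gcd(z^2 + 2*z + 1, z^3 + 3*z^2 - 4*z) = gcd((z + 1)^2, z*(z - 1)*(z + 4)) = 1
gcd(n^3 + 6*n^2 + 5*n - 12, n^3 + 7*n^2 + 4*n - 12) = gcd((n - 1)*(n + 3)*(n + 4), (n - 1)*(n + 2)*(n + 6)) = n - 1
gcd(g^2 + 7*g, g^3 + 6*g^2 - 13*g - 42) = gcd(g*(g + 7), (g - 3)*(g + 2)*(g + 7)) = g + 7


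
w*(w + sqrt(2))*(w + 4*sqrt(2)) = w^3 + 5*sqrt(2)*w^2 + 8*w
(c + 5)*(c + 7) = c^2 + 12*c + 35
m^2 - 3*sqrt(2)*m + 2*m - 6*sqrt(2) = (m + 2)*(m - 3*sqrt(2))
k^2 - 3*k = k*(k - 3)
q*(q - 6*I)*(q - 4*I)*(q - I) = q^4 - 11*I*q^3 - 34*q^2 + 24*I*q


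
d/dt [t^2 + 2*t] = 2*t + 2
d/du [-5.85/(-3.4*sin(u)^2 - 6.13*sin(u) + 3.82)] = -(39.78*sin(u) + 35.8605)*cos(u)/(3.4*sin(u)^2 + 6.13*sin(u) - 3.82)^2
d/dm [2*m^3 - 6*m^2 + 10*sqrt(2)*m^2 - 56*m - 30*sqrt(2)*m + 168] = 6*m^2 - 12*m + 20*sqrt(2)*m - 56 - 30*sqrt(2)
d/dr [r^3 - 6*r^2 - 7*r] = 3*r^2 - 12*r - 7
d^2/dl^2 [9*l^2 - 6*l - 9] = 18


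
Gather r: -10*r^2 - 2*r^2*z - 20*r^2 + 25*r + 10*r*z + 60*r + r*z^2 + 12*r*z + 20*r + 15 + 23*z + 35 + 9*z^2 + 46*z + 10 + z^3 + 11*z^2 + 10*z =r^2*(-2*z - 30) + r*(z^2 + 22*z + 105) + z^3 + 20*z^2 + 79*z + 60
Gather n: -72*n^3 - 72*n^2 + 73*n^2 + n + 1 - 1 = -72*n^3 + n^2 + n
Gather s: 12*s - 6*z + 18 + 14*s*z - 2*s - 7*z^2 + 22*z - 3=s*(14*z + 10) - 7*z^2 + 16*z + 15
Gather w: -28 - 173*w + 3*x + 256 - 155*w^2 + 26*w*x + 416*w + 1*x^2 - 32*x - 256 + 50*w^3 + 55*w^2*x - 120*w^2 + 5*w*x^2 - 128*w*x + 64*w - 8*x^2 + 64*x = 50*w^3 + w^2*(55*x - 275) + w*(5*x^2 - 102*x + 307) - 7*x^2 + 35*x - 28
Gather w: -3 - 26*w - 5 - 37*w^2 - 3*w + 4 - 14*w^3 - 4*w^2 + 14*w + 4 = -14*w^3 - 41*w^2 - 15*w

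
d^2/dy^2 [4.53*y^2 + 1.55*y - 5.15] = 9.06000000000000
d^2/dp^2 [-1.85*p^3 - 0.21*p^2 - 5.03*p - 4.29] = -11.1*p - 0.42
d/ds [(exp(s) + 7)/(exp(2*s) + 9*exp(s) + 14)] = -exp(s)/(exp(2*s) + 4*exp(s) + 4)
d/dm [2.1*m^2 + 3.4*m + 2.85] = 4.2*m + 3.4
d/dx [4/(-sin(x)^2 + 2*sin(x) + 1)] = 8*(sin(x) - 1)*cos(x)/(2*sin(x) + cos(x)^2)^2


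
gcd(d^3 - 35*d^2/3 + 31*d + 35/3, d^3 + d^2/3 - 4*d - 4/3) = d + 1/3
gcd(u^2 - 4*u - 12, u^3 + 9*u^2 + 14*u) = u + 2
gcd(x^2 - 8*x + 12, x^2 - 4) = x - 2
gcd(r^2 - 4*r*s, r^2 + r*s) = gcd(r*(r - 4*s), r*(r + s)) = r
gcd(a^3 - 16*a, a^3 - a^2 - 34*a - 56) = a + 4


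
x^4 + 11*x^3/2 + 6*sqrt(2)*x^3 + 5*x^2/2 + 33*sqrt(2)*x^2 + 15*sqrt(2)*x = x*(x + 1/2)*(x + 5)*(x + 6*sqrt(2))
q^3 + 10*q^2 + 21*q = q*(q + 3)*(q + 7)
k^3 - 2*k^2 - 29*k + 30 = (k - 6)*(k - 1)*(k + 5)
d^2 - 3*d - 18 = (d - 6)*(d + 3)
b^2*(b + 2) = b^3 + 2*b^2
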